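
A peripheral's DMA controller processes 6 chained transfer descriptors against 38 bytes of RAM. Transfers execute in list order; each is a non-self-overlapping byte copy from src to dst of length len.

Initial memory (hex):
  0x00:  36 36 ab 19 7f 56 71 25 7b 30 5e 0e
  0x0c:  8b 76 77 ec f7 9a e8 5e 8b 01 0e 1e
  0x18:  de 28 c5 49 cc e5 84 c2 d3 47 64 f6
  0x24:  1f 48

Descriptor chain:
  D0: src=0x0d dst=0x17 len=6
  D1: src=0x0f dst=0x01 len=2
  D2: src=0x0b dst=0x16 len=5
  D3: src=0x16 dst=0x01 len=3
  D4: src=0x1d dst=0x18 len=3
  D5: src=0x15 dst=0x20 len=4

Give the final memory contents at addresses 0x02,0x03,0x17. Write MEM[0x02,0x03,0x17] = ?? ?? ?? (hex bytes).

MEM[0x02,0x03,0x17] = 8b 76 8b

D0: mem[0x17..0x1c] <- [76 77 ec f7 9a e8]
D1: mem[0x01..0x02] <- [ec f7]
D2: mem[0x16..0x1a] <- [0e 8b 76 77 ec]
D3: mem[0x01..0x03] <- [0e 8b 76]
D4: mem[0x18..0x1a] <- [e5 84 c2]
D5: mem[0x20..0x23] <- [01 0e 8b e5]
query mem[0x02]=0x8b, mem[0x03]=0x76, mem[0x17]=0x8b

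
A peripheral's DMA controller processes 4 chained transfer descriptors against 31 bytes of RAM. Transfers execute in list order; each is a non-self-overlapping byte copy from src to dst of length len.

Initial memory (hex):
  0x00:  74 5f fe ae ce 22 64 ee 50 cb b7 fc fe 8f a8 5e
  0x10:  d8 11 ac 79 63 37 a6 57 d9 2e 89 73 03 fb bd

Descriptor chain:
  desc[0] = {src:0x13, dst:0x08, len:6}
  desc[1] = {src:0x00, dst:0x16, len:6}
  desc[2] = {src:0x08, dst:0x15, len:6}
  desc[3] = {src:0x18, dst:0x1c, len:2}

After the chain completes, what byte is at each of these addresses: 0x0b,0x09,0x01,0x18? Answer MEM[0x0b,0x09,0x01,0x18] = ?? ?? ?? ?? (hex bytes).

#0 dst[0x08+6] := {0x79,0x63,0x37,0xa6,0x57,0xd9}
#1 dst[0x16+6] := {0x74,0x5f,0xfe,0xae,0xce,0x22}
#2 dst[0x15+6] := {0x79,0x63,0x37,0xa6,0x57,0xd9}
#3 dst[0x1c+2] := {0xa6,0x57}
query mem[0x0b]=0xa6, mem[0x09]=0x63, mem[0x01]=0x5f, mem[0x18]=0xa6

MEM[0x0b,0x09,0x01,0x18] = a6 63 5f a6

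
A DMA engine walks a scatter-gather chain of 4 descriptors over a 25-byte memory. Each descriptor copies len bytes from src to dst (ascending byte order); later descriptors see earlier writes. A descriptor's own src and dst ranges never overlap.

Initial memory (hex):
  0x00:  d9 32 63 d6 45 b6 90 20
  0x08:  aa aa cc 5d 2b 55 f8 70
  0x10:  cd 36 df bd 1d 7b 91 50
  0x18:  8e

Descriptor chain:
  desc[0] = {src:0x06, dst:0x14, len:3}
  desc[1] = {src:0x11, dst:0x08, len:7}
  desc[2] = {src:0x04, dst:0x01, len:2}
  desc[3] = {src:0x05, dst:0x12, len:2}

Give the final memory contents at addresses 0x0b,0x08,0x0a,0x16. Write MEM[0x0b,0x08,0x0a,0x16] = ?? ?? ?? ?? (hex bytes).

MEM[0x0b,0x08,0x0a,0x16] = 90 36 bd aa

D0: mem[0x14..0x16] <- [90 20 aa]
D1: mem[0x08..0x0e] <- [36 df bd 90 20 aa 50]
D2: mem[0x01..0x02] <- [45 b6]
D3: mem[0x12..0x13] <- [b6 90]
query mem[0x0b]=0x90, mem[0x08]=0x36, mem[0x0a]=0xbd, mem[0x16]=0xaa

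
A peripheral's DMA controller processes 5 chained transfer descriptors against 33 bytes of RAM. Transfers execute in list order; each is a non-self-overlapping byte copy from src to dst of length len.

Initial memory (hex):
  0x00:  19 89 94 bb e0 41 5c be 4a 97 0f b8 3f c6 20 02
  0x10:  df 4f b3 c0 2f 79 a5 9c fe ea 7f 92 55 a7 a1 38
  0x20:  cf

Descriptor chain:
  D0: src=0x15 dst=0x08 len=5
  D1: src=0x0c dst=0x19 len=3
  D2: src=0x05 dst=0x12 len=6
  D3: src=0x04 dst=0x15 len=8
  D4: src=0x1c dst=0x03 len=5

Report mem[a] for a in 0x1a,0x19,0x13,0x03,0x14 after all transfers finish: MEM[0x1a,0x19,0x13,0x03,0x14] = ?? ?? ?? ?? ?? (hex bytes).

#0 dst[0x08+5] := {0x79,0xa5,0x9c,0xfe,0xea}
#1 dst[0x19+3] := {0xea,0xc6,0x20}
#2 dst[0x12+6] := {0x41,0x5c,0xbe,0x79,0xa5,0x9c}
#3 dst[0x15+8] := {0xe0,0x41,0x5c,0xbe,0x79,0xa5,0x9c,0xfe}
#4 dst[0x03+5] := {0xfe,0xa7,0xa1,0x38,0xcf}
query mem[0x1a]=0xa5, mem[0x19]=0x79, mem[0x13]=0x5c, mem[0x03]=0xfe, mem[0x14]=0xbe

MEM[0x1a,0x19,0x13,0x03,0x14] = a5 79 5c fe be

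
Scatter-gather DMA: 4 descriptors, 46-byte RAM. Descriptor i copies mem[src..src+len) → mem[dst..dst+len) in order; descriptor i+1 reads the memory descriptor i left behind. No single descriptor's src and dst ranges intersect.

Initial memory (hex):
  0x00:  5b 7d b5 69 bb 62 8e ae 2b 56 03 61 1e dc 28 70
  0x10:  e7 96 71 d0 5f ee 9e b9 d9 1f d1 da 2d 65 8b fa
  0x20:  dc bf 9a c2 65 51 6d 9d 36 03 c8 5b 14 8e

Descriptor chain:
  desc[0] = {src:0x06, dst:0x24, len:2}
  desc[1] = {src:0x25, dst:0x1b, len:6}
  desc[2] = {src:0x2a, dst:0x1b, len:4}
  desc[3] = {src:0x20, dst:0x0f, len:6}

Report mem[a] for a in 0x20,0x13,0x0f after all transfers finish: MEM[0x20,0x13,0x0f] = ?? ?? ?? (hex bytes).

MEM[0x20,0x13,0x0f] = c8 8e c8

D0: mem[0x24..0x25] <- [8e ae]
D1: mem[0x1b..0x20] <- [ae 6d 9d 36 03 c8]
D2: mem[0x1b..0x1e] <- [c8 5b 14 8e]
D3: mem[0x0f..0x14] <- [c8 bf 9a c2 8e ae]
query mem[0x20]=0xc8, mem[0x13]=0x8e, mem[0x0f]=0xc8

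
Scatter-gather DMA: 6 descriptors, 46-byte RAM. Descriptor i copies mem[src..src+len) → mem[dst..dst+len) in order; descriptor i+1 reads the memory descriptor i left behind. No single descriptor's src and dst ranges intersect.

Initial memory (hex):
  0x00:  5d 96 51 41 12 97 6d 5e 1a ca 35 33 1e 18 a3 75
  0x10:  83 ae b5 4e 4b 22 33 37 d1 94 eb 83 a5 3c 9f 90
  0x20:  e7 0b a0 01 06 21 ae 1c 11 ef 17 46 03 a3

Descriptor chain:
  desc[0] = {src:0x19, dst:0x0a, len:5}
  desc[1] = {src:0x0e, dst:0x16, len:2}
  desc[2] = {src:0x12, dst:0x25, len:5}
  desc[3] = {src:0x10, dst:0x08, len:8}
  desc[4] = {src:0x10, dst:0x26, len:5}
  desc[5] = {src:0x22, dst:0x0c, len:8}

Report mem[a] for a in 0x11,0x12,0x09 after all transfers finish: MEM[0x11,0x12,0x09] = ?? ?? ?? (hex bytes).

  after D0: wrote 5B at 0x0a = 94eb83a53c
  after D1: wrote 2B at 0x16 = 3c75
  after D2: wrote 5B at 0x25 = b54e4b223c
  after D3: wrote 8B at 0x08 = 83aeb54e4b223c75
  after D4: wrote 5B at 0x26 = 83aeb54e4b
  after D5: wrote 8B at 0x0c = a00106b583aeb54e
query mem[0x11]=0xae, mem[0x12]=0xb5, mem[0x09]=0xae

MEM[0x11,0x12,0x09] = ae b5 ae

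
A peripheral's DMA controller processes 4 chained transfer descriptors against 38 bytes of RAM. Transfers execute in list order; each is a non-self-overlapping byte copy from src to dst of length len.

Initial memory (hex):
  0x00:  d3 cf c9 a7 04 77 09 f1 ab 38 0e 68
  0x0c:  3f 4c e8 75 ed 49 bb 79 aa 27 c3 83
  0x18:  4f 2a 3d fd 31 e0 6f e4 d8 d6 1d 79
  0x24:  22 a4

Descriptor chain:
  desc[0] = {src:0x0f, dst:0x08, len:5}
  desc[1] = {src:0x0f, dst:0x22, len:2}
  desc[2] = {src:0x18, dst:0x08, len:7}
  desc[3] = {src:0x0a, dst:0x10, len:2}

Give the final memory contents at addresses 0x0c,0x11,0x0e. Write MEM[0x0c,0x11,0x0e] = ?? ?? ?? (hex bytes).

D0: mem[0x08..0x0c] <- [75 ed 49 bb 79]
D1: mem[0x22..0x23] <- [75 ed]
D2: mem[0x08..0x0e] <- [4f 2a 3d fd 31 e0 6f]
D3: mem[0x10..0x11] <- [3d fd]
query mem[0x0c]=0x31, mem[0x11]=0xfd, mem[0x0e]=0x6f

MEM[0x0c,0x11,0x0e] = 31 fd 6f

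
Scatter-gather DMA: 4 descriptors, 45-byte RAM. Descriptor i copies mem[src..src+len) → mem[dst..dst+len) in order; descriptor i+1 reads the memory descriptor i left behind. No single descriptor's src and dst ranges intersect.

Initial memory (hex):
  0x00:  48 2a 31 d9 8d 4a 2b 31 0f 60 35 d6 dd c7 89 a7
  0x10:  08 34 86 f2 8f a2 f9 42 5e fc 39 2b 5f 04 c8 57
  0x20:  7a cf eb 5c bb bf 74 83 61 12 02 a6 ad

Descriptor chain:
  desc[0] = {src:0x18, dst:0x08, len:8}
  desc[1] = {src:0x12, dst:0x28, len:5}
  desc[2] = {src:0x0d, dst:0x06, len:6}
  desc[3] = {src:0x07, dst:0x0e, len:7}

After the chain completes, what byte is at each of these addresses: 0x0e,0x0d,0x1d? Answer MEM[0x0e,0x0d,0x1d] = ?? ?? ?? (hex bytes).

MEM[0x0e,0x0d,0x1d] = c8 04 04

D0: mem[0x08..0x0f] <- [5e fc 39 2b 5f 04 c8 57]
D1: mem[0x28..0x2c] <- [86 f2 8f a2 f9]
D2: mem[0x06..0x0b] <- [04 c8 57 08 34 86]
D3: mem[0x0e..0x14] <- [c8 57 08 34 86 5f 04]
query mem[0x0e]=0xc8, mem[0x0d]=0x04, mem[0x1d]=0x04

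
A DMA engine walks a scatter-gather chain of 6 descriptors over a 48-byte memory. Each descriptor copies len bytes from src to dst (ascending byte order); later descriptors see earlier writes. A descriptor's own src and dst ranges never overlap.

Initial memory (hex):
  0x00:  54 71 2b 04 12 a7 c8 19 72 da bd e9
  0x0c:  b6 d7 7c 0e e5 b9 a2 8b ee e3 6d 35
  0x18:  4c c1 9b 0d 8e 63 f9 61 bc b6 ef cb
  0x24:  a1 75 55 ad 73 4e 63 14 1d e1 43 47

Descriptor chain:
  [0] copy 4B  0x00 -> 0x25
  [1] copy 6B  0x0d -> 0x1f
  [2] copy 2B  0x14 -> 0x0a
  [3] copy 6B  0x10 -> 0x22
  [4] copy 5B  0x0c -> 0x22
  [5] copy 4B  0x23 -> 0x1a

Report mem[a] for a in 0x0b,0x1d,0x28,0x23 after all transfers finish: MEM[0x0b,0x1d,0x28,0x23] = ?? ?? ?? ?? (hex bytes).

MEM[0x0b,0x1d,0x28,0x23] = e3 e5 04 d7

  after D0: wrote 4B at 0x25 = 54712b04
  after D1: wrote 6B at 0x1f = d77c0ee5b9a2
  after D2: wrote 2B at 0x0a = eee3
  after D3: wrote 6B at 0x22 = e5b9a28beee3
  after D4: wrote 5B at 0x22 = b6d77c0ee5
  after D5: wrote 4B at 0x1a = d77c0ee5
query mem[0x0b]=0xe3, mem[0x1d]=0xe5, mem[0x28]=0x04, mem[0x23]=0xd7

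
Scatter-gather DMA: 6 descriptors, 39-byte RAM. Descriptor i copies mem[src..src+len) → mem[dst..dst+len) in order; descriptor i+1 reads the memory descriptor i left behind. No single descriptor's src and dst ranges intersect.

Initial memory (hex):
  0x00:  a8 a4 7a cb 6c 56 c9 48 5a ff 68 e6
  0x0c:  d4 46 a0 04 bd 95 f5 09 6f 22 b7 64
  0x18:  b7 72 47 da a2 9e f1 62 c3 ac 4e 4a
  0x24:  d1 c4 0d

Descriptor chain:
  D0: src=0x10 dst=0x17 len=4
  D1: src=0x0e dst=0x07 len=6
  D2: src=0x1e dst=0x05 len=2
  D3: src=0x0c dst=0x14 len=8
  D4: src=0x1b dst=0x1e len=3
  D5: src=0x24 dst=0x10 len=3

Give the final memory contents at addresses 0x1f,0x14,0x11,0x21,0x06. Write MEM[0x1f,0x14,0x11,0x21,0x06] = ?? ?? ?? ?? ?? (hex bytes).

  after D0: wrote 4B at 0x17 = bd95f509
  after D1: wrote 6B at 0x07 = a004bd95f509
  after D2: wrote 2B at 0x05 = f162
  after D3: wrote 8B at 0x14 = 0946a004bd95f509
  after D4: wrote 3B at 0x1e = 09a29e
  after D5: wrote 3B at 0x10 = d1c40d
query mem[0x1f]=0xa2, mem[0x14]=0x09, mem[0x11]=0xc4, mem[0x21]=0xac, mem[0x06]=0x62

MEM[0x1f,0x14,0x11,0x21,0x06] = a2 09 c4 ac 62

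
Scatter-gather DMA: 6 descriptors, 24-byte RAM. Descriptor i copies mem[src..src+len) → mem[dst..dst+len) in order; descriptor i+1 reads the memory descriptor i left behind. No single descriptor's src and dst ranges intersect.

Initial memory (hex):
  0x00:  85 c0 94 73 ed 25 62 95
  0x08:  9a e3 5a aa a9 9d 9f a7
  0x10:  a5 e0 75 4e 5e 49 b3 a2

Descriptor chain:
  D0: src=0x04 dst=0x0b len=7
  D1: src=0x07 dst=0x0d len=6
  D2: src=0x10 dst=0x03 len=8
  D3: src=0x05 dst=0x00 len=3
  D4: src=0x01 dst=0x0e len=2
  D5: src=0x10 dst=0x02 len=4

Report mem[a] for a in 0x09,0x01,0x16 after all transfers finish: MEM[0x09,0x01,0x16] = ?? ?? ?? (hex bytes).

  after D0: wrote 7B at 0x0b = ed2562959ae35a
  after D1: wrote 6B at 0x0d = 959ae35aed25
  after D2: wrote 8B at 0x03 = 5aed254e5e49b3a2
  after D3: wrote 3B at 0x00 = 254e5e
  after D4: wrote 2B at 0x0e = 4e5e
  after D5: wrote 4B at 0x02 = 5aed254e
query mem[0x09]=0xb3, mem[0x01]=0x4e, mem[0x16]=0xb3

MEM[0x09,0x01,0x16] = b3 4e b3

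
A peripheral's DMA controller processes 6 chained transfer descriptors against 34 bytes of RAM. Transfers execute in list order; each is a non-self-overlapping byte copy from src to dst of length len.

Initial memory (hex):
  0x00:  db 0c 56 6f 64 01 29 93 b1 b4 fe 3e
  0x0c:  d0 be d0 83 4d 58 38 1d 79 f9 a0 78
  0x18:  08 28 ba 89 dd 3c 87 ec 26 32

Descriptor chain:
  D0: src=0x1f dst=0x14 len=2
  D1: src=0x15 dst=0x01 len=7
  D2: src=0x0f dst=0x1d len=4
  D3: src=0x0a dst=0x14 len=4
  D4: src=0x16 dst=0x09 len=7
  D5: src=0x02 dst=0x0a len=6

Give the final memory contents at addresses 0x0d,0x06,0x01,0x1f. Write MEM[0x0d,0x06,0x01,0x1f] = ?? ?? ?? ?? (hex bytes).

[0] 0x1f->0x14 len=2 : ec 26
[1] 0x15->0x01 len=7 : 26 a0 78 08 28 ba 89
[2] 0x0f->0x1d len=4 : 83 4d 58 38
[3] 0x0a->0x14 len=4 : fe 3e d0 be
[4] 0x16->0x09 len=7 : d0 be 08 28 ba 89 dd
[5] 0x02->0x0a len=6 : a0 78 08 28 ba 89
query mem[0x0d]=0x28, mem[0x06]=0xba, mem[0x01]=0x26, mem[0x1f]=0x58

MEM[0x0d,0x06,0x01,0x1f] = 28 ba 26 58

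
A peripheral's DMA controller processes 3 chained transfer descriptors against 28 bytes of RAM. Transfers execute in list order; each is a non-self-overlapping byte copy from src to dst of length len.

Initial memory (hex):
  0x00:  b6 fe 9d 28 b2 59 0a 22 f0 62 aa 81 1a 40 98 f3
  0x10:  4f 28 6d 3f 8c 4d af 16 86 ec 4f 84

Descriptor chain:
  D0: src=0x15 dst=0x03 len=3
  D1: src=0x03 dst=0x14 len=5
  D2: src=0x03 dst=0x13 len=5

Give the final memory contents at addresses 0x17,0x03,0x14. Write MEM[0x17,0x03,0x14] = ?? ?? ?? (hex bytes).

[0] 0x15->0x03 len=3 : 4d af 16
[1] 0x03->0x14 len=5 : 4d af 16 0a 22
[2] 0x03->0x13 len=5 : 4d af 16 0a 22
query mem[0x17]=0x22, mem[0x03]=0x4d, mem[0x14]=0xaf

MEM[0x17,0x03,0x14] = 22 4d af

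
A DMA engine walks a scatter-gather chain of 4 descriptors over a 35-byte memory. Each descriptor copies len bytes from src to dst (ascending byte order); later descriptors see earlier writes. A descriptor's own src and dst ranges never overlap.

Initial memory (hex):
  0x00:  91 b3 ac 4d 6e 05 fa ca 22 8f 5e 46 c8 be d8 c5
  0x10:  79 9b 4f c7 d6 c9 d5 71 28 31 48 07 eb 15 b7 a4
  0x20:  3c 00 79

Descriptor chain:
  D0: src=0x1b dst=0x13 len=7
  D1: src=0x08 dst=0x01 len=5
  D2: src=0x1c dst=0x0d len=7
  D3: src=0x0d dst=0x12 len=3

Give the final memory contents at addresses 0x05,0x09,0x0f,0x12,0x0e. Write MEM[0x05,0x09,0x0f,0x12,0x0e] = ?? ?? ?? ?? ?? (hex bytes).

#0 dst[0x13+7] := {0x07,0xeb,0x15,0xb7,0xa4,0x3c,0x00}
#1 dst[0x01+5] := {0x22,0x8f,0x5e,0x46,0xc8}
#2 dst[0x0d+7] := {0xeb,0x15,0xb7,0xa4,0x3c,0x00,0x79}
#3 dst[0x12+3] := {0xeb,0x15,0xb7}
query mem[0x05]=0xc8, mem[0x09]=0x8f, mem[0x0f]=0xb7, mem[0x12]=0xeb, mem[0x0e]=0x15

MEM[0x05,0x09,0x0f,0x12,0x0e] = c8 8f b7 eb 15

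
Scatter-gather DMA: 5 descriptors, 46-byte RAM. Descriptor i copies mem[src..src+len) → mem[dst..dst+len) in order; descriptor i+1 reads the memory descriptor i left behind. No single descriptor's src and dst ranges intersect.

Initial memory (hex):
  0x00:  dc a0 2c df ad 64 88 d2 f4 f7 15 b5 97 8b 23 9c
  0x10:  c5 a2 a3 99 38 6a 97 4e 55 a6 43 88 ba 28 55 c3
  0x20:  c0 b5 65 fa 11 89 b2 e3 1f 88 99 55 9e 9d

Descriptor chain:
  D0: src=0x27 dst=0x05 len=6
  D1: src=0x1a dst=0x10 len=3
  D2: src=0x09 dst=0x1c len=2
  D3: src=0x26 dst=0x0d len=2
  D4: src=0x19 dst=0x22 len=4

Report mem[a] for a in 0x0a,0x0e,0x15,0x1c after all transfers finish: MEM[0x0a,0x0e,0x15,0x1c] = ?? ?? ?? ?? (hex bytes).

MEM[0x0a,0x0e,0x15,0x1c] = 9e e3 6a 55

D0: mem[0x05..0x0a] <- [e3 1f 88 99 55 9e]
D1: mem[0x10..0x12] <- [43 88 ba]
D2: mem[0x1c..0x1d] <- [55 9e]
D3: mem[0x0d..0x0e] <- [b2 e3]
D4: mem[0x22..0x25] <- [a6 43 88 55]
query mem[0x0a]=0x9e, mem[0x0e]=0xe3, mem[0x15]=0x6a, mem[0x1c]=0x55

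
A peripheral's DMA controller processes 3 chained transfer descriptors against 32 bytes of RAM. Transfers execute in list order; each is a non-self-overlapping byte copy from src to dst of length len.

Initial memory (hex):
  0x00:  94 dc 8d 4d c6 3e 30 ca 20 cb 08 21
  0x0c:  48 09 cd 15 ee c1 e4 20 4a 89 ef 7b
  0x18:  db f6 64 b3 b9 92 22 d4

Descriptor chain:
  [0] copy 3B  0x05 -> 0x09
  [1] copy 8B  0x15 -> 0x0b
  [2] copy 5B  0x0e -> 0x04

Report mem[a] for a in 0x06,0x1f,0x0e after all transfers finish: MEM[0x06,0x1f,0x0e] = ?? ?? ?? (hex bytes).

#0 dst[0x09+3] := {0x3e,0x30,0xca}
#1 dst[0x0b+8] := {0x89,0xef,0x7b,0xdb,0xf6,0x64,0xb3,0xb9}
#2 dst[0x04+5] := {0xdb,0xf6,0x64,0xb3,0xb9}
query mem[0x06]=0x64, mem[0x1f]=0xd4, mem[0x0e]=0xdb

MEM[0x06,0x1f,0x0e] = 64 d4 db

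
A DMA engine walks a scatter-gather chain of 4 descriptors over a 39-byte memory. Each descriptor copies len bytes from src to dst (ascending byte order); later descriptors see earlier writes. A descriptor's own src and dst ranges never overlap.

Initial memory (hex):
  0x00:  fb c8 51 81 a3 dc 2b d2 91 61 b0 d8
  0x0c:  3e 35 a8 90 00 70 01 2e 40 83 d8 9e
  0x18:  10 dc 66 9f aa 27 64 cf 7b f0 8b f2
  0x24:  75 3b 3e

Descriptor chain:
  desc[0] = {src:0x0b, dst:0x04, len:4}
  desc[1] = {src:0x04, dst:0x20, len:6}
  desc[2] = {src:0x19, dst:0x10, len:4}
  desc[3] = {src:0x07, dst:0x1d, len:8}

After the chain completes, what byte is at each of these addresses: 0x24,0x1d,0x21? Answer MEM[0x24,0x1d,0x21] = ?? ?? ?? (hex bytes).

[0] 0x0b->0x04 len=4 : d8 3e 35 a8
[1] 0x04->0x20 len=6 : d8 3e 35 a8 91 61
[2] 0x19->0x10 len=4 : dc 66 9f aa
[3] 0x07->0x1d len=8 : a8 91 61 b0 d8 3e 35 a8
query mem[0x24]=0xa8, mem[0x1d]=0xa8, mem[0x21]=0xd8

MEM[0x24,0x1d,0x21] = a8 a8 d8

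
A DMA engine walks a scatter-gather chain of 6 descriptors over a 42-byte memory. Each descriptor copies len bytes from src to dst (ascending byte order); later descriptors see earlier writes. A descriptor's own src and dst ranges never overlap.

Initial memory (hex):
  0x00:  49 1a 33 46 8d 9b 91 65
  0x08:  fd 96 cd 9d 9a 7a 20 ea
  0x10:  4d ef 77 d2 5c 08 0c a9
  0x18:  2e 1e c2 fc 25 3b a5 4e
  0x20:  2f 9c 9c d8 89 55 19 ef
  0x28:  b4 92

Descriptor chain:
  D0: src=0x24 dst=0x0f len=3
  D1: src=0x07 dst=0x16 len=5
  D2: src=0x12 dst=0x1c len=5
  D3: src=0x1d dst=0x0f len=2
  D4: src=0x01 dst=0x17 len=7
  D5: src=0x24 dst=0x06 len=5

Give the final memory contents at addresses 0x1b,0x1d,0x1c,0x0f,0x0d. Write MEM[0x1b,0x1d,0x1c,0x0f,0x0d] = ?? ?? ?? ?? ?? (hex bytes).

MEM[0x1b,0x1d,0x1c,0x0f,0x0d] = 9b 65 91 d2 7a

D0: mem[0x0f..0x11] <- [89 55 19]
D1: mem[0x16..0x1a] <- [65 fd 96 cd 9d]
D2: mem[0x1c..0x20] <- [77 d2 5c 08 65]
D3: mem[0x0f..0x10] <- [d2 5c]
D4: mem[0x17..0x1d] <- [1a 33 46 8d 9b 91 65]
D5: mem[0x06..0x0a] <- [89 55 19 ef b4]
query mem[0x1b]=0x9b, mem[0x1d]=0x65, mem[0x1c]=0x91, mem[0x0f]=0xd2, mem[0x0d]=0x7a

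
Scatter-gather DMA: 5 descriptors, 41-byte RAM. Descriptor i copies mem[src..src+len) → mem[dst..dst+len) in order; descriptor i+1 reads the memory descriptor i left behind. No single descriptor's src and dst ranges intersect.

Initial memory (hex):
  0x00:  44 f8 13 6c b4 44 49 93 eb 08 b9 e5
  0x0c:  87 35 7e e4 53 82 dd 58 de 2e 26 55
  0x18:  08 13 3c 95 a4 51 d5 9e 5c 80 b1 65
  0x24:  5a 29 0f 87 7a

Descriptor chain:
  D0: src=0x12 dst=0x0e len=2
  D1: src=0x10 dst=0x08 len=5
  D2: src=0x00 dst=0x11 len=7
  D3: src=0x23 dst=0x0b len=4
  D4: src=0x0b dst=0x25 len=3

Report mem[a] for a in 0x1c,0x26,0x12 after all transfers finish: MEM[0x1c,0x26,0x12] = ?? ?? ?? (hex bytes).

#0 dst[0x0e+2] := {0xdd,0x58}
#1 dst[0x08+5] := {0x53,0x82,0xdd,0x58,0xde}
#2 dst[0x11+7] := {0x44,0xf8,0x13,0x6c,0xb4,0x44,0x49}
#3 dst[0x0b+4] := {0x65,0x5a,0x29,0x0f}
#4 dst[0x25+3] := {0x65,0x5a,0x29}
query mem[0x1c]=0xa4, mem[0x26]=0x5a, mem[0x12]=0xf8

MEM[0x1c,0x26,0x12] = a4 5a f8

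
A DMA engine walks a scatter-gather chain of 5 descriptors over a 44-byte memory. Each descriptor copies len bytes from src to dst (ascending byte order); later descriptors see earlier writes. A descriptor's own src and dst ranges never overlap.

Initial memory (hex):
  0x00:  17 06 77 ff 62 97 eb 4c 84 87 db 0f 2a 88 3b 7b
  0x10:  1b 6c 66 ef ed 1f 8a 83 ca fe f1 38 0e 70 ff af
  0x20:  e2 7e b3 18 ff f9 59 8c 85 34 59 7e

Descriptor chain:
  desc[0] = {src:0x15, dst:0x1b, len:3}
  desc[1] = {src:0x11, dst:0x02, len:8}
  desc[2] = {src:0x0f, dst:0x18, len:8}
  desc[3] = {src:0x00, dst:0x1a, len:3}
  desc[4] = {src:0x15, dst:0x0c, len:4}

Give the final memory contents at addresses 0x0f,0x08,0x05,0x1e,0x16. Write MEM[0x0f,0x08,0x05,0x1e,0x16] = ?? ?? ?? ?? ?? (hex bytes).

#0 dst[0x1b+3] := {0x1f,0x8a,0x83}
#1 dst[0x02+8] := {0x6c,0x66,0xef,0xed,0x1f,0x8a,0x83,0xca}
#2 dst[0x18+8] := {0x7b,0x1b,0x6c,0x66,0xef,0xed,0x1f,0x8a}
#3 dst[0x1a+3] := {0x17,0x06,0x6c}
#4 dst[0x0c+4] := {0x1f,0x8a,0x83,0x7b}
query mem[0x0f]=0x7b, mem[0x08]=0x83, mem[0x05]=0xed, mem[0x1e]=0x1f, mem[0x16]=0x8a

MEM[0x0f,0x08,0x05,0x1e,0x16] = 7b 83 ed 1f 8a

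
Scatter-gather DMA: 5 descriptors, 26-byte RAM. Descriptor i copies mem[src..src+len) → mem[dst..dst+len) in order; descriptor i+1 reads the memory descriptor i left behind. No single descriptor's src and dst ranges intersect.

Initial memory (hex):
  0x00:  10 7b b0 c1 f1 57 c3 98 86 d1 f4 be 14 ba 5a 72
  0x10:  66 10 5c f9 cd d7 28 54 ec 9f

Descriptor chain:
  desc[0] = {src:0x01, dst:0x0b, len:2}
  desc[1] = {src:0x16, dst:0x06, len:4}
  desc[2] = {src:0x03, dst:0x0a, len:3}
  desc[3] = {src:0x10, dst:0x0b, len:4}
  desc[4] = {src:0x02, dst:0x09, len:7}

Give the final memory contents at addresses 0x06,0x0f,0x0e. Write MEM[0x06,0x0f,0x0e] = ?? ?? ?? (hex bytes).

  after D0: wrote 2B at 0x0b = 7bb0
  after D1: wrote 4B at 0x06 = 2854ec9f
  after D2: wrote 3B at 0x0a = c1f157
  after D3: wrote 4B at 0x0b = 66105cf9
  after D4: wrote 7B at 0x09 = b0c1f1572854ec
query mem[0x06]=0x28, mem[0x0f]=0xec, mem[0x0e]=0x54

MEM[0x06,0x0f,0x0e] = 28 ec 54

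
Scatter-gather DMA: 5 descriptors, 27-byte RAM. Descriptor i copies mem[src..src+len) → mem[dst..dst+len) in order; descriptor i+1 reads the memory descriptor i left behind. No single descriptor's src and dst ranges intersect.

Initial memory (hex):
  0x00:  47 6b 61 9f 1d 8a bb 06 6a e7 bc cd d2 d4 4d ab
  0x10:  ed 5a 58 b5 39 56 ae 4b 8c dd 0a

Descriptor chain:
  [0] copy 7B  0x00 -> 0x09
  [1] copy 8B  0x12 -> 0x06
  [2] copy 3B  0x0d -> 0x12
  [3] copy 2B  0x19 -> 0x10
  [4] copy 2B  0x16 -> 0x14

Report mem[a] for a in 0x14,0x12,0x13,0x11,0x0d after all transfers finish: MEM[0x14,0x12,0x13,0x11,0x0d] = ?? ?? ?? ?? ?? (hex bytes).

MEM[0x14,0x12,0x13,0x11,0x0d] = ae dd 8a 0a dd

  after D0: wrote 7B at 0x09 = 476b619f1d8abb
  after D1: wrote 8B at 0x06 = 58b53956ae4b8cdd
  after D2: wrote 3B at 0x12 = dd8abb
  after D3: wrote 2B at 0x10 = dd0a
  after D4: wrote 2B at 0x14 = ae4b
query mem[0x14]=0xae, mem[0x12]=0xdd, mem[0x13]=0x8a, mem[0x11]=0x0a, mem[0x0d]=0xdd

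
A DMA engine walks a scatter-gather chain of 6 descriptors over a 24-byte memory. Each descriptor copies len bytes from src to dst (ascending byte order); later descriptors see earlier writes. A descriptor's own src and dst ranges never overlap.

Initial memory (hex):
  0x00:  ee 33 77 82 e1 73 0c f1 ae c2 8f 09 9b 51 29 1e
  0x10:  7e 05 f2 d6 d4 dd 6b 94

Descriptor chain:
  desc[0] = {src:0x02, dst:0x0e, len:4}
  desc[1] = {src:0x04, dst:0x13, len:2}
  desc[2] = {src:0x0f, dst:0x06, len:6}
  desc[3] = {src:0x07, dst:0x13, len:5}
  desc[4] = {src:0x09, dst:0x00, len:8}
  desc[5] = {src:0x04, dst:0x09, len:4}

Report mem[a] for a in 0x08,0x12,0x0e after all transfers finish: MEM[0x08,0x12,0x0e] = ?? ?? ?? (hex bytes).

MEM[0x08,0x12,0x0e] = 73 f2 77

#0 dst[0x0e+4] := {0x77,0x82,0xe1,0x73}
#1 dst[0x13+2] := {0xe1,0x73}
#2 dst[0x06+6] := {0x82,0xe1,0x73,0xf2,0xe1,0x73}
#3 dst[0x13+5] := {0xe1,0x73,0xf2,0xe1,0x73}
#4 dst[0x00+8] := {0xf2,0xe1,0x73,0x9b,0x51,0x77,0x82,0xe1}
#5 dst[0x09+4] := {0x51,0x77,0x82,0xe1}
query mem[0x08]=0x73, mem[0x12]=0xf2, mem[0x0e]=0x77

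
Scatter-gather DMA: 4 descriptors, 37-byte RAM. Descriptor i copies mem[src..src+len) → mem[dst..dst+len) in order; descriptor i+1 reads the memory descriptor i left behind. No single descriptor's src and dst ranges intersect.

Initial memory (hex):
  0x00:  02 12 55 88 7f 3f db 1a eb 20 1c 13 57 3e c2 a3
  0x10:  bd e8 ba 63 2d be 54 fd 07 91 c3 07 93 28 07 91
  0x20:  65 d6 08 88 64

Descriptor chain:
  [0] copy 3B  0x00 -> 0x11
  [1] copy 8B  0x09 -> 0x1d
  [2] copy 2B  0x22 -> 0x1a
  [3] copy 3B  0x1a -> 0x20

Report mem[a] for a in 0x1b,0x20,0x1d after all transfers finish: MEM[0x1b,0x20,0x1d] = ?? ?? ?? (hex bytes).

[0] 0x00->0x11 len=3 : 02 12 55
[1] 0x09->0x1d len=8 : 20 1c 13 57 3e c2 a3 bd
[2] 0x22->0x1a len=2 : c2 a3
[3] 0x1a->0x20 len=3 : c2 a3 93
query mem[0x1b]=0xa3, mem[0x20]=0xc2, mem[0x1d]=0x20

MEM[0x1b,0x20,0x1d] = a3 c2 20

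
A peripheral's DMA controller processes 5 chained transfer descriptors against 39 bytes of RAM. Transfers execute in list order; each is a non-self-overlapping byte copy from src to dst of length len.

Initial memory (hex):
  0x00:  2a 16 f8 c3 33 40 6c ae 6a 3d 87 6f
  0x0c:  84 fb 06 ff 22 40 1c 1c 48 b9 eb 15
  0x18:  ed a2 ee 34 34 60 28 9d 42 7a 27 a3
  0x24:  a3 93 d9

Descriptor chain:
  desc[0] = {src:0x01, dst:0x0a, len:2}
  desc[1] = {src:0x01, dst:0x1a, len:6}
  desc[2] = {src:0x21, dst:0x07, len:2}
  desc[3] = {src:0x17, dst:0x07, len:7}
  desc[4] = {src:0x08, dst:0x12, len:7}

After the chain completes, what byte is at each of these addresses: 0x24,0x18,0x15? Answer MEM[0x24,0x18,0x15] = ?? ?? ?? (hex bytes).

#0 dst[0x0a+2] := {0x16,0xf8}
#1 dst[0x1a+6] := {0x16,0xf8,0xc3,0x33,0x40,0x6c}
#2 dst[0x07+2] := {0x7a,0x27}
#3 dst[0x07+7] := {0x15,0xed,0xa2,0x16,0xf8,0xc3,0x33}
#4 dst[0x12+7] := {0xed,0xa2,0x16,0xf8,0xc3,0x33,0x06}
query mem[0x24]=0xa3, mem[0x18]=0x06, mem[0x15]=0xf8

MEM[0x24,0x18,0x15] = a3 06 f8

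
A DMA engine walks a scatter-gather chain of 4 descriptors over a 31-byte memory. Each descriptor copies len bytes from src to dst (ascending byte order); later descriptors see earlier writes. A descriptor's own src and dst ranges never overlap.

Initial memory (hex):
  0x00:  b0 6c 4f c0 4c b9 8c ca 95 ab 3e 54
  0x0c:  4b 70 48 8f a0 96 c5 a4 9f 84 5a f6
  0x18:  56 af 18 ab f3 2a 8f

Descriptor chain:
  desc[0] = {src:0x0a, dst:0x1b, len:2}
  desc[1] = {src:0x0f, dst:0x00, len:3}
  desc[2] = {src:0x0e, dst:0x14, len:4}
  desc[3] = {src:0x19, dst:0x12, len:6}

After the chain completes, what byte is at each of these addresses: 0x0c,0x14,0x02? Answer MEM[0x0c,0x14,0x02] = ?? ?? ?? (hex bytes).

  after D0: wrote 2B at 0x1b = 3e54
  after D1: wrote 3B at 0x00 = 8fa096
  after D2: wrote 4B at 0x14 = 488fa096
  after D3: wrote 6B at 0x12 = af183e542a8f
query mem[0x0c]=0x4b, mem[0x14]=0x3e, mem[0x02]=0x96

MEM[0x0c,0x14,0x02] = 4b 3e 96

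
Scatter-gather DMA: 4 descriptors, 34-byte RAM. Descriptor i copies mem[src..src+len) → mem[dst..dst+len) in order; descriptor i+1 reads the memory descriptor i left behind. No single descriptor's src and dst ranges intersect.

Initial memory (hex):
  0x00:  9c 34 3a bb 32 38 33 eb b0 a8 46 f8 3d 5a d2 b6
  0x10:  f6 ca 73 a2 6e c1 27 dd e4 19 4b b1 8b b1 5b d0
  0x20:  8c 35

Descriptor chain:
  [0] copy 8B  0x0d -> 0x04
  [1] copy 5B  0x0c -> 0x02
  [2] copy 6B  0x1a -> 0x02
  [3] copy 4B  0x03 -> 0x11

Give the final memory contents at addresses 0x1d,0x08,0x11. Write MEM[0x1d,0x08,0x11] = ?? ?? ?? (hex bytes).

MEM[0x1d,0x08,0x11] = b1 ca b1

[0] 0x0d->0x04 len=8 : 5a d2 b6 f6 ca 73 a2 6e
[1] 0x0c->0x02 len=5 : 3d 5a d2 b6 f6
[2] 0x1a->0x02 len=6 : 4b b1 8b b1 5b d0
[3] 0x03->0x11 len=4 : b1 8b b1 5b
query mem[0x1d]=0xb1, mem[0x08]=0xca, mem[0x11]=0xb1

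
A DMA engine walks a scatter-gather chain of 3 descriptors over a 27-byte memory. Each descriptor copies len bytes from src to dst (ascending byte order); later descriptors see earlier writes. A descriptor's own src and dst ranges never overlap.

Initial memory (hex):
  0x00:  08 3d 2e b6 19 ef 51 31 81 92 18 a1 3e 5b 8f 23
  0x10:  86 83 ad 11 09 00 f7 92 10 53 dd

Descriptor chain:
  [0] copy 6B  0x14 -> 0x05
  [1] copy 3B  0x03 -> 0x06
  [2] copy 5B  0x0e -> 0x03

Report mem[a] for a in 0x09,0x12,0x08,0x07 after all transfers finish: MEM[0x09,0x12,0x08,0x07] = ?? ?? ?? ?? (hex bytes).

#0 dst[0x05+6] := {0x09,0x00,0xf7,0x92,0x10,0x53}
#1 dst[0x06+3] := {0xb6,0x19,0x09}
#2 dst[0x03+5] := {0x8f,0x23,0x86,0x83,0xad}
query mem[0x09]=0x10, mem[0x12]=0xad, mem[0x08]=0x09, mem[0x07]=0xad

MEM[0x09,0x12,0x08,0x07] = 10 ad 09 ad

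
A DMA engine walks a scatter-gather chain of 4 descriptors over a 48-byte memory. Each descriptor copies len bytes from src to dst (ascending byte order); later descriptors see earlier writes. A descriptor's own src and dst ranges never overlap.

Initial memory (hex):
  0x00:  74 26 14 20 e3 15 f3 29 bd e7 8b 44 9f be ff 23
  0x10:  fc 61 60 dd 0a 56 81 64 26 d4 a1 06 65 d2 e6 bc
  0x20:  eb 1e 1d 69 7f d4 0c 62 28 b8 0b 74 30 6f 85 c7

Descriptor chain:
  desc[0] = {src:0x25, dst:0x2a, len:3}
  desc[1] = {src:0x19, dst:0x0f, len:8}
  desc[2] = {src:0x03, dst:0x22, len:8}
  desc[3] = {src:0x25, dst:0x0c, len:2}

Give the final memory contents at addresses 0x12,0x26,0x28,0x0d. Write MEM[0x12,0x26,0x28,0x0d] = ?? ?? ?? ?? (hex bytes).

MEM[0x12,0x26,0x28,0x0d] = 65 29 e7 29

D0: mem[0x2a..0x2c] <- [d4 0c 62]
D1: mem[0x0f..0x16] <- [d4 a1 06 65 d2 e6 bc eb]
D2: mem[0x22..0x29] <- [20 e3 15 f3 29 bd e7 8b]
D3: mem[0x0c..0x0d] <- [f3 29]
query mem[0x12]=0x65, mem[0x26]=0x29, mem[0x28]=0xe7, mem[0x0d]=0x29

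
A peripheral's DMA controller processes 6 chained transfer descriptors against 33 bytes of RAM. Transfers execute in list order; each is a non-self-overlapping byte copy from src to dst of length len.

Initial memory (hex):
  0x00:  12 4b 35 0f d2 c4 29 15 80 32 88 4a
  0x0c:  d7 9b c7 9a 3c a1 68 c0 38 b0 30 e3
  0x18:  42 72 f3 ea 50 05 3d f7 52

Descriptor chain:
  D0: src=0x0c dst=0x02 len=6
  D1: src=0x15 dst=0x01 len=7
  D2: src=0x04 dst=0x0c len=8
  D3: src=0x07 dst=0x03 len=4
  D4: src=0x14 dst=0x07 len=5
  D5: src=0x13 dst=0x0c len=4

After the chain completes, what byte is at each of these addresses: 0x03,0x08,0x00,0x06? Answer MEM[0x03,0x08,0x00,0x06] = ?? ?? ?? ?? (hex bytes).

MEM[0x03,0x08,0x00,0x06] = ea b0 12 88

  after D0: wrote 6B at 0x02 = d79bc79a3ca1
  after D1: wrote 7B at 0x01 = b030e34272f3ea
  after D2: wrote 8B at 0x0c = 4272f3ea8032884a
  after D3: wrote 4B at 0x03 = ea803288
  after D4: wrote 5B at 0x07 = 38b030e342
  after D5: wrote 4B at 0x0c = 4a38b030
query mem[0x03]=0xea, mem[0x08]=0xb0, mem[0x00]=0x12, mem[0x06]=0x88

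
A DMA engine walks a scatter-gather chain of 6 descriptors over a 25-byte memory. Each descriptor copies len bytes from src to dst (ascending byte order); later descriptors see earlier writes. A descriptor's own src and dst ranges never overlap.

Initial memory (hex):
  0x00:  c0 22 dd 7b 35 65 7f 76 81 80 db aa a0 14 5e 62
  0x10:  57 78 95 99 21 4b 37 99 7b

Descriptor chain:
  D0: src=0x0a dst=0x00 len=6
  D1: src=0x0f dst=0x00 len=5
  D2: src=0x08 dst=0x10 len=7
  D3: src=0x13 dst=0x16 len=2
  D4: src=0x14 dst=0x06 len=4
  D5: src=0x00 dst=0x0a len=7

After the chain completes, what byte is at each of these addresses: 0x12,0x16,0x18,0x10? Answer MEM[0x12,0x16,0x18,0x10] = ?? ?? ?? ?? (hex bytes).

D0: mem[0x00..0x05] <- [db aa a0 14 5e 62]
D1: mem[0x00..0x04] <- [62 57 78 95 99]
D2: mem[0x10..0x16] <- [81 80 db aa a0 14 5e]
D3: mem[0x16..0x17] <- [aa a0]
D4: mem[0x06..0x09] <- [a0 14 aa a0]
D5: mem[0x0a..0x10] <- [62 57 78 95 99 62 a0]
query mem[0x12]=0xdb, mem[0x16]=0xaa, mem[0x18]=0x7b, mem[0x10]=0xa0

MEM[0x12,0x16,0x18,0x10] = db aa 7b a0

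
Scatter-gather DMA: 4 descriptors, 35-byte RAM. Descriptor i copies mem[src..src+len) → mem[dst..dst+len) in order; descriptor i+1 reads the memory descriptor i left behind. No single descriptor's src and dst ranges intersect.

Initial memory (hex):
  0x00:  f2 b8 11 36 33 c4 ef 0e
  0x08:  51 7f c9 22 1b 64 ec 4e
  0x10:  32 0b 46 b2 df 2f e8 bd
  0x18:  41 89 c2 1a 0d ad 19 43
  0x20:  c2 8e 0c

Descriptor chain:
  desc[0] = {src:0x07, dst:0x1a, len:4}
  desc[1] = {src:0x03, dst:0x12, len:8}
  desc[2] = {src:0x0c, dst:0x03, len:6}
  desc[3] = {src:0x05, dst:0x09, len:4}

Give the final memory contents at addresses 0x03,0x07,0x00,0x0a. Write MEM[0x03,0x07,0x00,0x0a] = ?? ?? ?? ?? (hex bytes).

MEM[0x03,0x07,0x00,0x0a] = 1b 32 f2 4e

D0: mem[0x1a..0x1d] <- [0e 51 7f c9]
D1: mem[0x12..0x19] <- [36 33 c4 ef 0e 51 7f c9]
D2: mem[0x03..0x08] <- [1b 64 ec 4e 32 0b]
D3: mem[0x09..0x0c] <- [ec 4e 32 0b]
query mem[0x03]=0x1b, mem[0x07]=0x32, mem[0x00]=0xf2, mem[0x0a]=0x4e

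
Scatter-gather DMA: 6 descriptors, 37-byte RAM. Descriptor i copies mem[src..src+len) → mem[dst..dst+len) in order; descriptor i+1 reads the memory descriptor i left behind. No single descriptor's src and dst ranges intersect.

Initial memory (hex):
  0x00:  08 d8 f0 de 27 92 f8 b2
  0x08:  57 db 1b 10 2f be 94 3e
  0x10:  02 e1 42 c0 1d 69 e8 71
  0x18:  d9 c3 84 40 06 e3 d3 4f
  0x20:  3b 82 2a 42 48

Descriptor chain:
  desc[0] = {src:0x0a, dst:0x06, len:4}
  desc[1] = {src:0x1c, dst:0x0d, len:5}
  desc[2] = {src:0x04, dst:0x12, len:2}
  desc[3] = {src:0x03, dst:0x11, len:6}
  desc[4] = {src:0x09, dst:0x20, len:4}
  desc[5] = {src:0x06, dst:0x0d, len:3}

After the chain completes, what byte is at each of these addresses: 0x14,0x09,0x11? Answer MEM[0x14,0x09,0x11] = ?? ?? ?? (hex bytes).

MEM[0x14,0x09,0x11] = 1b be de

#0 dst[0x06+4] := {0x1b,0x10,0x2f,0xbe}
#1 dst[0x0d+5] := {0x06,0xe3,0xd3,0x4f,0x3b}
#2 dst[0x12+2] := {0x27,0x92}
#3 dst[0x11+6] := {0xde,0x27,0x92,0x1b,0x10,0x2f}
#4 dst[0x20+4] := {0xbe,0x1b,0x10,0x2f}
#5 dst[0x0d+3] := {0x1b,0x10,0x2f}
query mem[0x14]=0x1b, mem[0x09]=0xbe, mem[0x11]=0xde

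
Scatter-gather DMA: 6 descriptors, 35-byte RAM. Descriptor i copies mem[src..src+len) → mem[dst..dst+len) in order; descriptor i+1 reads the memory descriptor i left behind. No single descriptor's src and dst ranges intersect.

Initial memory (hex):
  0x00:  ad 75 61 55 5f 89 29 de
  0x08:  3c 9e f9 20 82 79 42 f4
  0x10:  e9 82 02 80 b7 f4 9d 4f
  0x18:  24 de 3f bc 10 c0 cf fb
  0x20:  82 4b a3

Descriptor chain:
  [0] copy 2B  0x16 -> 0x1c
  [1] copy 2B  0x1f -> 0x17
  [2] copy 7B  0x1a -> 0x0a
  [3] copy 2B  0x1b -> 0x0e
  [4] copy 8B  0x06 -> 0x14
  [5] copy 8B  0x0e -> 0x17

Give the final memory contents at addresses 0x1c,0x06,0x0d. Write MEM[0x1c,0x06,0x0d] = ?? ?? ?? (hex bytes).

D0: mem[0x1c..0x1d] <- [9d 4f]
D1: mem[0x17..0x18] <- [fb 82]
D2: mem[0x0a..0x10] <- [3f bc 9d 4f cf fb 82]
D3: mem[0x0e..0x0f] <- [bc 9d]
D4: mem[0x14..0x1b] <- [29 de 3c 9e 3f bc 9d 4f]
D5: mem[0x17..0x1e] <- [bc 9d 82 82 02 80 29 de]
query mem[0x1c]=0x80, mem[0x06]=0x29, mem[0x0d]=0x4f

MEM[0x1c,0x06,0x0d] = 80 29 4f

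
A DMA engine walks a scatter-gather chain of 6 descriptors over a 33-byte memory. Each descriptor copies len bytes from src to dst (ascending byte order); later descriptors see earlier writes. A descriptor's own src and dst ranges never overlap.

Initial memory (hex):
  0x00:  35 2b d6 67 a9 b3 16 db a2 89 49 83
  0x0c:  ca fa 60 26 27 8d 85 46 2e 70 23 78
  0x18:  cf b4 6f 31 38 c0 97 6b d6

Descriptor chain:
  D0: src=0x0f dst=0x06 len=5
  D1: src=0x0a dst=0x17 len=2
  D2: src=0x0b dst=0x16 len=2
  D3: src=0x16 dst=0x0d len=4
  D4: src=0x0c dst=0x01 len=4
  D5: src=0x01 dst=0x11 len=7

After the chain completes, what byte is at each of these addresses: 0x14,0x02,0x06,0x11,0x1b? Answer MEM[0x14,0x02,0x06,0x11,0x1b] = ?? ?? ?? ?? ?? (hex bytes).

#0 dst[0x06+5] := {0x26,0x27,0x8d,0x85,0x46}
#1 dst[0x17+2] := {0x46,0x83}
#2 dst[0x16+2] := {0x83,0xca}
#3 dst[0x0d+4] := {0x83,0xca,0x83,0xb4}
#4 dst[0x01+4] := {0xca,0x83,0xca,0x83}
#5 dst[0x11+7] := {0xca,0x83,0xca,0x83,0xb3,0x26,0x27}
query mem[0x14]=0x83, mem[0x02]=0x83, mem[0x06]=0x26, mem[0x11]=0xca, mem[0x1b]=0x31

MEM[0x14,0x02,0x06,0x11,0x1b] = 83 83 26 ca 31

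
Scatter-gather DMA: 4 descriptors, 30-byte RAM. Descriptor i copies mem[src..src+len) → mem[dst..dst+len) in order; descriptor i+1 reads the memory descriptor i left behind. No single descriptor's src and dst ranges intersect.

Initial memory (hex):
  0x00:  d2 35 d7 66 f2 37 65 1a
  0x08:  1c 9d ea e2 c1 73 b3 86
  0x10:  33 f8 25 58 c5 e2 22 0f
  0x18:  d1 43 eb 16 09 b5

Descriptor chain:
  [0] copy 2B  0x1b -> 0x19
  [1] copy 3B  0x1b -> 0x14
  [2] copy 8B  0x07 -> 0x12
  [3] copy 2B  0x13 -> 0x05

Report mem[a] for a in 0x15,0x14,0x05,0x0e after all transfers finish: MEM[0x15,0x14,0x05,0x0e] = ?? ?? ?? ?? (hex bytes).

D0: mem[0x19..0x1a] <- [16 09]
D1: mem[0x14..0x16] <- [16 09 b5]
D2: mem[0x12..0x19] <- [1a 1c 9d ea e2 c1 73 b3]
D3: mem[0x05..0x06] <- [1c 9d]
query mem[0x15]=0xea, mem[0x14]=0x9d, mem[0x05]=0x1c, mem[0x0e]=0xb3

MEM[0x15,0x14,0x05,0x0e] = ea 9d 1c b3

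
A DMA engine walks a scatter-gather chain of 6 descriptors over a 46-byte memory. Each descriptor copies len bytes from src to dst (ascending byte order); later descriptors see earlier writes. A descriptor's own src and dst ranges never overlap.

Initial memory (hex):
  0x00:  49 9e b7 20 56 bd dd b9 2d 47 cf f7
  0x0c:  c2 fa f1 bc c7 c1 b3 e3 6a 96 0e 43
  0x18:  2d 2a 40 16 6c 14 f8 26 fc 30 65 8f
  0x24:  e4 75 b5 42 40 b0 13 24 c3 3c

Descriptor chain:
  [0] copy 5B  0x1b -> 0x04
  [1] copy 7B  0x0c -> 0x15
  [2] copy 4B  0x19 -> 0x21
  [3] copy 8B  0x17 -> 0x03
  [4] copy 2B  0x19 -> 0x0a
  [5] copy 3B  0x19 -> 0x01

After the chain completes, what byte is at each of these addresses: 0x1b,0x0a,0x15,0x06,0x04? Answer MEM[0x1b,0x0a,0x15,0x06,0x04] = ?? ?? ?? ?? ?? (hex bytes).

MEM[0x1b,0x0a,0x15,0x06,0x04] = b3 c7 c2 c1 bc

#0 dst[0x04+5] := {0x16,0x6c,0x14,0xf8,0x26}
#1 dst[0x15+7] := {0xc2,0xfa,0xf1,0xbc,0xc7,0xc1,0xb3}
#2 dst[0x21+4] := {0xc7,0xc1,0xb3,0x6c}
#3 dst[0x03+8] := {0xf1,0xbc,0xc7,0xc1,0xb3,0x6c,0x14,0xf8}
#4 dst[0x0a+2] := {0xc7,0xc1}
#5 dst[0x01+3] := {0xc7,0xc1,0xb3}
query mem[0x1b]=0xb3, mem[0x0a]=0xc7, mem[0x15]=0xc2, mem[0x06]=0xc1, mem[0x04]=0xbc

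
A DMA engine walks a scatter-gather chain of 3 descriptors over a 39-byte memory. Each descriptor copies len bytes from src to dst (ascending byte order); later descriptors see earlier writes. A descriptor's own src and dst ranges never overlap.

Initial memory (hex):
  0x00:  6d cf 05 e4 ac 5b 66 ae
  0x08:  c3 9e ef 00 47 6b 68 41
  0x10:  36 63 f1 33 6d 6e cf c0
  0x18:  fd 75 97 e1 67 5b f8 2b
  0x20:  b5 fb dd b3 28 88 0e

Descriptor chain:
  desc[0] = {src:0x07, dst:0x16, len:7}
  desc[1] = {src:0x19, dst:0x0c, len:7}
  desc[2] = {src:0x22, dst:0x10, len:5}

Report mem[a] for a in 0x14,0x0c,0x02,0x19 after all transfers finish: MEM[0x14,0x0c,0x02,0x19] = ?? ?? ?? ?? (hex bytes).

MEM[0x14,0x0c,0x02,0x19] = 0e ef 05 ef

  after D0: wrote 7B at 0x16 = aec39eef00476b
  after D1: wrote 7B at 0x0c = ef00476b5bf82b
  after D2: wrote 5B at 0x10 = ddb328880e
query mem[0x14]=0x0e, mem[0x0c]=0xef, mem[0x02]=0x05, mem[0x19]=0xef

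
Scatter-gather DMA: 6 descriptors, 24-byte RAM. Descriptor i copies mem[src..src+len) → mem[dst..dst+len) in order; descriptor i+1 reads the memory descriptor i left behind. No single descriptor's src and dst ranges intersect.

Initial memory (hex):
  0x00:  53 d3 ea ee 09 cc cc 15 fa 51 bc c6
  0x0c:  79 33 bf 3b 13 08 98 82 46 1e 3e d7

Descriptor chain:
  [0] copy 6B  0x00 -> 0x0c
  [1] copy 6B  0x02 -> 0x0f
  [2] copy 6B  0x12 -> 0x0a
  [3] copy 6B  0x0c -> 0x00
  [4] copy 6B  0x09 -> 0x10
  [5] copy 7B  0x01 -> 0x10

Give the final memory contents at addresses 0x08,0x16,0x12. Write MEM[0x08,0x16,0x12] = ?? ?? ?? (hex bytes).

MEM[0x08,0x16,0x12] = fa 15 d7

D0: mem[0x0c..0x11] <- [53 d3 ea ee 09 cc]
D1: mem[0x0f..0x14] <- [ea ee 09 cc cc 15]
D2: mem[0x0a..0x0f] <- [cc cc 15 1e 3e d7]
D3: mem[0x00..0x05] <- [15 1e 3e d7 ee 09]
D4: mem[0x10..0x15] <- [51 cc cc 15 1e 3e]
D5: mem[0x10..0x16] <- [1e 3e d7 ee 09 cc 15]
query mem[0x08]=0xfa, mem[0x16]=0x15, mem[0x12]=0xd7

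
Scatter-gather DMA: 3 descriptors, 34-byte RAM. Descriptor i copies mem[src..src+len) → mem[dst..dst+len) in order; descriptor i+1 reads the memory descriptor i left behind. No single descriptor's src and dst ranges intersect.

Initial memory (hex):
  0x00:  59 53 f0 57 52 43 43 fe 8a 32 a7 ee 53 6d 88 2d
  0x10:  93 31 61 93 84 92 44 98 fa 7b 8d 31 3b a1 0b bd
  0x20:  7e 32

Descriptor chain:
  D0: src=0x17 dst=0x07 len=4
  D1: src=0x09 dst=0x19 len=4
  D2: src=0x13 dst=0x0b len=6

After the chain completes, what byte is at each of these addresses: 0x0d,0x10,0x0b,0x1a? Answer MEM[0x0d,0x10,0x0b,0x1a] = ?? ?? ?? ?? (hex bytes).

MEM[0x0d,0x10,0x0b,0x1a] = 92 fa 93 8d

D0: mem[0x07..0x0a] <- [98 fa 7b 8d]
D1: mem[0x19..0x1c] <- [7b 8d ee 53]
D2: mem[0x0b..0x10] <- [93 84 92 44 98 fa]
query mem[0x0d]=0x92, mem[0x10]=0xfa, mem[0x0b]=0x93, mem[0x1a]=0x8d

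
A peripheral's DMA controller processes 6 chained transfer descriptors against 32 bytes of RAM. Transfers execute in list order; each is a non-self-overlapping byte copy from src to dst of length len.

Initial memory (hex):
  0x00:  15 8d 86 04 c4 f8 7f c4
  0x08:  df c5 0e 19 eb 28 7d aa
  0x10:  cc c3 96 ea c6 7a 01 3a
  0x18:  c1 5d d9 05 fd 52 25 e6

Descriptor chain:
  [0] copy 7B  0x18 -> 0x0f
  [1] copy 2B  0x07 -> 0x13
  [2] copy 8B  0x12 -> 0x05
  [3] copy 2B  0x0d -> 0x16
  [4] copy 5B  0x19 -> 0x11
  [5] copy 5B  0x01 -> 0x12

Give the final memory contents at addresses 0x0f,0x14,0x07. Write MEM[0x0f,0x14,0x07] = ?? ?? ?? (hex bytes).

MEM[0x0f,0x14,0x07] = c1 04 df

#0 dst[0x0f+7] := {0xc1,0x5d,0xd9,0x05,0xfd,0x52,0x25}
#1 dst[0x13+2] := {0xc4,0xdf}
#2 dst[0x05+8] := {0x05,0xc4,0xdf,0x25,0x01,0x3a,0xc1,0x5d}
#3 dst[0x16+2] := {0x28,0x7d}
#4 dst[0x11+5] := {0x5d,0xd9,0x05,0xfd,0x52}
#5 dst[0x12+5] := {0x8d,0x86,0x04,0xc4,0x05}
query mem[0x0f]=0xc1, mem[0x14]=0x04, mem[0x07]=0xdf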